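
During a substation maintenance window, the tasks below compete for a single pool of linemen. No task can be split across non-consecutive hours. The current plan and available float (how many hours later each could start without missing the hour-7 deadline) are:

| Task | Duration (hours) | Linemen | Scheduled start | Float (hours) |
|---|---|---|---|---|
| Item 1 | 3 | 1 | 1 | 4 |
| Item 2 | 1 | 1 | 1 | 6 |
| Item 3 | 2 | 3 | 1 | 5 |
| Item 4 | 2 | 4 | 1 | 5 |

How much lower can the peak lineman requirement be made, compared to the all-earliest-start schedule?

Early-start peak: h1:9  h2:8  h3:1  h4:0  h5:0  h6:0  h7:0 ⇒ 9.
Leveled (Item 1@1, Item 2@1, Item 3@2, Item 4@4): h1:2  h2:4  h3:4  h4:4  h5:4  h6:0  h7:0 ⇒ 4.
Reduction 9 − 4 = 5.

5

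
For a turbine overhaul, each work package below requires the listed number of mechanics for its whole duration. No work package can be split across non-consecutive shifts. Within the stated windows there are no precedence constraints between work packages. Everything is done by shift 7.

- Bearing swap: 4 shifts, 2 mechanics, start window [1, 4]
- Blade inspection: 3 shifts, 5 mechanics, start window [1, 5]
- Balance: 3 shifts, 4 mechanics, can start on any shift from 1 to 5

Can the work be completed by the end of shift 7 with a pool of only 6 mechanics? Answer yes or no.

yes

Schedule Bearing swap@1, Blade inspection@5, Balance@1: s1:6  s2:6  s3:6  s4:2  s5:5  s6:5  s7:5 — peak 6 ≤ 6.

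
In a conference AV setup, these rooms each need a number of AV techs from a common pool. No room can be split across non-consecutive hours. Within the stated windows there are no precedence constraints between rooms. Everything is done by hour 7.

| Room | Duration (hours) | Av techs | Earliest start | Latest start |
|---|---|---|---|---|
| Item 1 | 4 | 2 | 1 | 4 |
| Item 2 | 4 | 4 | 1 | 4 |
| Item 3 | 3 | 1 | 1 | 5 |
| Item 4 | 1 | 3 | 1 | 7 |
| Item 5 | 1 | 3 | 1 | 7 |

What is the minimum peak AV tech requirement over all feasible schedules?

6

Early-start (Item 1@1, Item 2@1, Item 3@1, Item 4@1, Item 5@1) gives peak 13: h1:13  h2:7  h3:7  h4:6  h5:0  h6:0  h7:0.
Shift Item 3→5, Item 4→5, Item 5→6.
Schedule Item 1@1, Item 2@1, Item 3@5, Item 4@5, Item 5@6: h1:6  h2:6  h3:6  h4:6  h5:4  h6:4  h7:1 — peak 6.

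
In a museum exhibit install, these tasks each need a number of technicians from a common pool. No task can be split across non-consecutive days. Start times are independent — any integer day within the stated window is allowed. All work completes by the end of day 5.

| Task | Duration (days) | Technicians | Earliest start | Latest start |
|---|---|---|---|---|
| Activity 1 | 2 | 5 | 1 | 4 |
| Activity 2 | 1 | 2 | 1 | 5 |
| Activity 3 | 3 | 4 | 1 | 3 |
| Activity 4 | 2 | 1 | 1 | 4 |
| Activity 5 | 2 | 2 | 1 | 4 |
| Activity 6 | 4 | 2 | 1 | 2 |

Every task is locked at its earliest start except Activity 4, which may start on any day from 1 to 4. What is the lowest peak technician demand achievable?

15

Activity 4@1: d1:16  d2:14  d3:6  d4:2  d5:0 → peak 16
Activity 4@2: d1:15  d2:14  d3:7  d4:2  d5:0 → peak 15
Activity 4@3: d1:15  d2:13  d3:7  d4:3  d5:0 → peak 15
Activity 4@4: d1:15  d2:13  d3:6  d4:3  d5:1 → peak 15
Best is Activity 4@2, peak 15.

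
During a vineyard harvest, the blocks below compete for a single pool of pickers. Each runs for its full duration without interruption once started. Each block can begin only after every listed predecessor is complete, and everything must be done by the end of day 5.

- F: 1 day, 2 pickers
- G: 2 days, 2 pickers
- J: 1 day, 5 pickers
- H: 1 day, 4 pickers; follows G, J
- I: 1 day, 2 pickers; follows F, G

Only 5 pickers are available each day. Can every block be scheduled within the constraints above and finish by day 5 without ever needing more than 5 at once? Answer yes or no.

Schedule F@1, G@1, J@3, H@4, I@5: d1:4  d2:2  d3:5  d4:4  d5:2 — peak 5 ≤ 5.

yes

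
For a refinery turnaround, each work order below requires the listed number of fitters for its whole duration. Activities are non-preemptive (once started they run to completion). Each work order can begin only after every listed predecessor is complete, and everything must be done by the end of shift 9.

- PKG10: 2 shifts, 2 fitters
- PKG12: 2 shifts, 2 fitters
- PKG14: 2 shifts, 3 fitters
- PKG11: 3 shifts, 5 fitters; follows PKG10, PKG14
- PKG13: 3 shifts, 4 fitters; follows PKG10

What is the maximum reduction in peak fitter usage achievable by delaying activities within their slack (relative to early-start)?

3

Early-start peak: s1:7  s2:7  s3:9  s4:9  s5:9  s6:0  s7:0  s8:0  s9:0 ⇒ 9.
Leveled (PKG10@1, PKG12@3, PKG14@1, PKG11@6, PKG13@3): s1:5  s2:5  s3:6  s4:6  s5:4  s6:5  s7:5  s8:5  s9:0 ⇒ 6.
Reduction 9 − 6 = 3.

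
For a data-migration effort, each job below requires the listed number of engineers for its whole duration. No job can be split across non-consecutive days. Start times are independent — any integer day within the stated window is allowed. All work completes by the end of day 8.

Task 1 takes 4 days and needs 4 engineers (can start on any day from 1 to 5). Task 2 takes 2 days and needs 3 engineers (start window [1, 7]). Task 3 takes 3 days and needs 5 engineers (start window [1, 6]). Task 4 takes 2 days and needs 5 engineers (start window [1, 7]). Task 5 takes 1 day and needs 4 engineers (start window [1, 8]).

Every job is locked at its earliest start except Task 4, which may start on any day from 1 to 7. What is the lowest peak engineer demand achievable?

16

Task 4@1: d1:21  d2:17  d3:9  d4:4  d5:0  d6:0  d7:0  d8:0 → peak 21
Task 4@2: d1:16  d2:17  d3:14  d4:4  d5:0  d6:0  d7:0  d8:0 → peak 17
Task 4@3: d1:16  d2:12  d3:14  d4:9  d5:0  d6:0  d7:0  d8:0 → peak 16
Task 4@4: d1:16  d2:12  d3:9  d4:9  d5:5  d6:0  d7:0  d8:0 → peak 16
Task 4@5: d1:16  d2:12  d3:9  d4:4  d5:5  d6:5  d7:0  d8:0 → peak 16
Task 4@6: d1:16  d2:12  d3:9  d4:4  d5:0  d6:5  d7:5  d8:0 → peak 16
Task 4@7: d1:16  d2:12  d3:9  d4:4  d5:0  d6:0  d7:5  d8:5 → peak 16
Best is Task 4@3, peak 16.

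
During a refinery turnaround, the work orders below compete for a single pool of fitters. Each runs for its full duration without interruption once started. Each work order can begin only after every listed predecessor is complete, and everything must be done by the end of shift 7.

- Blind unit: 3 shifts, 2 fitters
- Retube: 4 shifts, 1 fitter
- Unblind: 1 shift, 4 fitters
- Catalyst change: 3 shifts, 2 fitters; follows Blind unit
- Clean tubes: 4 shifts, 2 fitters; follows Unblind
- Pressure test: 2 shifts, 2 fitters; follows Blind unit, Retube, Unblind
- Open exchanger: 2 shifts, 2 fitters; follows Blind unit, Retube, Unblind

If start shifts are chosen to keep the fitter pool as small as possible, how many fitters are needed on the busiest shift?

6

Early-start (Blind unit@1, Retube@1, Unblind@1, Catalyst change@4, Clean tubes@2, Pressure test@5, Open exchanger@5) gives peak 8: s1:7  s2:5  s3:5  s4:5  s5:8  s6:6  s7:0.
Shift Retube→2, Pressure test→6, Open exchanger→6.
Schedule Blind unit@1, Retube@2, Unblind@1, Catalyst change@4, Clean tubes@2, Pressure test@6, Open exchanger@6: s1:6  s2:5  s3:5  s4:5  s5:5  s6:6  s7:4 — peak 6.
Total fitter-shifts = 36 over 7 shifts ⇒ peak ≥ ⌈36/7⌉ = 6, so 6 is optimal.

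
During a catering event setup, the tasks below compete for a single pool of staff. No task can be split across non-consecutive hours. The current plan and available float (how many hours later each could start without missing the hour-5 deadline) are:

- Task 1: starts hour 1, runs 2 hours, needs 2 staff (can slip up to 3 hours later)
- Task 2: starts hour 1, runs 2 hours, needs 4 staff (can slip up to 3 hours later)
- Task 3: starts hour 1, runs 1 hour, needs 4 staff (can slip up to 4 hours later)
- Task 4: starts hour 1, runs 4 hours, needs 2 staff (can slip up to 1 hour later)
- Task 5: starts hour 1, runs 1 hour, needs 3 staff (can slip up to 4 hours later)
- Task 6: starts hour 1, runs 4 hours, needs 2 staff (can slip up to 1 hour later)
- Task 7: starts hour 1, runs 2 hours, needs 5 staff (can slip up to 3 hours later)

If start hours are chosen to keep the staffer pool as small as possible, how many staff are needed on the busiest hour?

10

Early-start (Task 1@1, Task 2@1, Task 3@1, Task 4@1, Task 5@1, Task 6@1, Task 7@1) gives peak 22: h1:22  h2:15  h3:4  h4:4  h5:0.
Shift Task 4→2, Task 5→3, Task 6→2, Task 7→4.
Schedule Task 1@1, Task 2@1, Task 3@1, Task 4@2, Task 5@3, Task 6@2, Task 7@4: h1:10  h2:10  h3:7  h4:9  h5:9 — peak 10.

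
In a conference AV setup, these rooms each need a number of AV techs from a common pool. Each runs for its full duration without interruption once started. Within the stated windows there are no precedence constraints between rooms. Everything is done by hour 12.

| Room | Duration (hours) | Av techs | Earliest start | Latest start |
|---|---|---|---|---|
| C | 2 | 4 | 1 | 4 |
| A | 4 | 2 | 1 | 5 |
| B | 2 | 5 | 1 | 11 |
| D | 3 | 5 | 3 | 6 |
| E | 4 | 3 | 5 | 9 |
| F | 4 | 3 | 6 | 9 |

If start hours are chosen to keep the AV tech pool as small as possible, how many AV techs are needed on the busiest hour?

7

Early-start (C@1, A@1, B@1, D@3, E@5, F@6) gives peak 11: h1:11  h2:11  h3:7  h4:7  h5:8  h6:6  h7:6  h8:6  h9:3  h10:0  h11:0  h12:0.
Shift B→3, D→5, E→8, F→8.
Schedule C@1, A@1, B@3, D@5, E@8, F@8: h1:6  h2:6  h3:7  h4:7  h5:5  h6:5  h7:5  h8:6  h9:6  h10:6  h11:6  h12:0 — peak 7.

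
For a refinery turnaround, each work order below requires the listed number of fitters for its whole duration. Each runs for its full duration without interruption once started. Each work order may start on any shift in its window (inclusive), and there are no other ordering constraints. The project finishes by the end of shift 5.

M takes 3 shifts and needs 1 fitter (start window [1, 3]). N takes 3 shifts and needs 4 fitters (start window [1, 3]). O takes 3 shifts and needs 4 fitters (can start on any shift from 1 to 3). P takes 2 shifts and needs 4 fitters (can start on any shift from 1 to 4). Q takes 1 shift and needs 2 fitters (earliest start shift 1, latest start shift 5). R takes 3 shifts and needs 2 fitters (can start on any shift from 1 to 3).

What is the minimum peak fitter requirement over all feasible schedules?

Early-start (M@1, N@1, O@1, P@1, Q@1, R@1) gives peak 17: s1:17  s2:15  s3:11  s4:0  s5:0.
Shift P→4, R→2.
Schedule M@1, N@1, O@1, P@4, Q@1, R@2: s1:11  s2:11  s3:11  s4:6  s5:4 — peak 11.

11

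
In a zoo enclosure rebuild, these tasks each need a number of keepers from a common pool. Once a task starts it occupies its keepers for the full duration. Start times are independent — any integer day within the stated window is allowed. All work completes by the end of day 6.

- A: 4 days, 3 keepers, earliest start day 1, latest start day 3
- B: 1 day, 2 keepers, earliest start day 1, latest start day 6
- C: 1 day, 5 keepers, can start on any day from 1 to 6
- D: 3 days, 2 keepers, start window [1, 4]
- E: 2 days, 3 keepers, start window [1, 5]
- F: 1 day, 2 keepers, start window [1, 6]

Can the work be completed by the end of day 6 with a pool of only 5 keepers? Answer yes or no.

Total keeper-days = 33; over 6 days the average is 33/6 > 5, so some day must exceed 5.

no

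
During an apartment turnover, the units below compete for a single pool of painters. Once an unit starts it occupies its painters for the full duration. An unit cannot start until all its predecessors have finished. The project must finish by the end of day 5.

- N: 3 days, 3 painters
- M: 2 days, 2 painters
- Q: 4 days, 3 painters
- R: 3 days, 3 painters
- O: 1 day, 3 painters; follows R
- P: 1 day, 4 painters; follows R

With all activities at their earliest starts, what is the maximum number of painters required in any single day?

Early-start schedule: N@1, M@1, Q@1, R@1, O@4, P@4.
Load per day: day 1: 11, day 2: 11, day 3: 9, day 4: 10, day 5: 0.
Peak is 11.

11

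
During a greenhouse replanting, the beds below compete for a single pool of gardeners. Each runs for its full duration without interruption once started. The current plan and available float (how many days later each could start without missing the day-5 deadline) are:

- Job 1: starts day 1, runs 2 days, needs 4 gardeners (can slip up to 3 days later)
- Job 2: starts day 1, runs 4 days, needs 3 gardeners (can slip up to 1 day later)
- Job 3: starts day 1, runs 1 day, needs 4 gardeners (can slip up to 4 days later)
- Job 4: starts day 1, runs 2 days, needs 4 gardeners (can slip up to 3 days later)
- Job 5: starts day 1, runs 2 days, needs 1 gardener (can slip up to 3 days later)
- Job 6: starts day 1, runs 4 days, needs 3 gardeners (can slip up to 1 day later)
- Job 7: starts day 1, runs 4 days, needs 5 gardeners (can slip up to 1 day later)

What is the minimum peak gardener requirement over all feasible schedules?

16

Early-start (Job 1@1, Job 2@1, Job 3@1, Job 4@1, Job 5@1, Job 6@1, Job 7@1) gives peak 24: d1:24  d2:20  d3:11  d4:11  d5:0.
Shift Job 4→3, Job 7→2.
Schedule Job 1@1, Job 2@1, Job 3@1, Job 4@3, Job 5@1, Job 6@1, Job 7@2: d1:15  d2:16  d3:15  d4:15  d5:5 — peak 16.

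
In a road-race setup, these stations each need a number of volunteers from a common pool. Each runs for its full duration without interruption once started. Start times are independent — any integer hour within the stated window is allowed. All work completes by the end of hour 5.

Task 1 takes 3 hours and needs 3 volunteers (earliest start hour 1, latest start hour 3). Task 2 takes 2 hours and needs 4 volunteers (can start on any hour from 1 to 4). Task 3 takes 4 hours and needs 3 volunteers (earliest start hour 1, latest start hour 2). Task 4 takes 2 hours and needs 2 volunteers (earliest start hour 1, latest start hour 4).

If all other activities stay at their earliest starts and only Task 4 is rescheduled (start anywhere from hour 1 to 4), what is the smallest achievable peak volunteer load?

Task 4@1: h1:12  h2:12  h3:6  h4:3  h5:0 → peak 12
Task 4@2: h1:10  h2:12  h3:8  h4:3  h5:0 → peak 12
Task 4@3: h1:10  h2:10  h3:8  h4:5  h5:0 → peak 10
Task 4@4: h1:10  h2:10  h3:6  h4:5  h5:2 → peak 10
Best is Task 4@3, peak 10.

10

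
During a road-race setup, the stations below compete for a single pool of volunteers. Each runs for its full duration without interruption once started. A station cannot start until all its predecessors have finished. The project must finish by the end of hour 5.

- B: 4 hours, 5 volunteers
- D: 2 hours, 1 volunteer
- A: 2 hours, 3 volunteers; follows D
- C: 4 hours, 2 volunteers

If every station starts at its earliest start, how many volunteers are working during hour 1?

At early start, hour 1 has: B, D, C.
Demand: 5 + 1 + 2 = 8.

8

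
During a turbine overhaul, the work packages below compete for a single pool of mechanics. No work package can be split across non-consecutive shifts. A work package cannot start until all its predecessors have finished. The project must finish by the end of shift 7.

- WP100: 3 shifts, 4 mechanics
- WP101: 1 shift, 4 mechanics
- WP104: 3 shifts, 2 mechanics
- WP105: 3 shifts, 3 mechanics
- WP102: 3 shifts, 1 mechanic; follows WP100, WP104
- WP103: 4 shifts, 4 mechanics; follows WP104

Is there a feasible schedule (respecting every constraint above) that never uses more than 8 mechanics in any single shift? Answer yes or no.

yes

Schedule WP100@1, WP101@4, WP104@1, WP105@5, WP102@5, WP103@4: s1:6  s2:6  s3:6  s4:8  s5:8  s6:8  s7:8 — peak 8 ≤ 8.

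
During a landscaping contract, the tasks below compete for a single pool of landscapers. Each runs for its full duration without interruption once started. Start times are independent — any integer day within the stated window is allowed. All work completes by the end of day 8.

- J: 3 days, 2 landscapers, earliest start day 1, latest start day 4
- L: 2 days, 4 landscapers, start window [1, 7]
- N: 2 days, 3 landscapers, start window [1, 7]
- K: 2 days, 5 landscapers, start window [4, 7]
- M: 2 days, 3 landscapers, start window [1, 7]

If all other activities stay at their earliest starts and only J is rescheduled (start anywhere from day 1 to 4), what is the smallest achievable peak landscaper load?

J@1: d1:12  d2:12  d3:2  d4:5  d5:5  d6:0  d7:0  d8:0 → peak 12
J@2: d1:10  d2:12  d3:2  d4:7  d5:5  d6:0  d7:0  d8:0 → peak 12
J@3: d1:10  d2:10  d3:2  d4:7  d5:7  d6:0  d7:0  d8:0 → peak 10
J@4: d1:10  d2:10  d3:0  d4:7  d5:7  d6:2  d7:0  d8:0 → peak 10
Best is J@3, peak 10.

10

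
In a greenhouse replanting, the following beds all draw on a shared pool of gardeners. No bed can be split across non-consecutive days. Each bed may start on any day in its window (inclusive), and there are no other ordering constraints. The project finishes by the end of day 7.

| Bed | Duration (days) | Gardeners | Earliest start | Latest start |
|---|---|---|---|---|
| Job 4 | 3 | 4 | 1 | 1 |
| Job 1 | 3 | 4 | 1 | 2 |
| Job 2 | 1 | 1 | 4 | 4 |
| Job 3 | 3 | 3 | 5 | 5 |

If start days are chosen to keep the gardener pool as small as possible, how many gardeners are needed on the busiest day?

8

Schedule Job 4@1, Job 1@1, Job 2@4, Job 3@5: d1:8  d2:8  d3:8  d4:1  d5:3  d6:3  d7:3 — peak 8.
No arrangement of the 2 feasible schedules does better.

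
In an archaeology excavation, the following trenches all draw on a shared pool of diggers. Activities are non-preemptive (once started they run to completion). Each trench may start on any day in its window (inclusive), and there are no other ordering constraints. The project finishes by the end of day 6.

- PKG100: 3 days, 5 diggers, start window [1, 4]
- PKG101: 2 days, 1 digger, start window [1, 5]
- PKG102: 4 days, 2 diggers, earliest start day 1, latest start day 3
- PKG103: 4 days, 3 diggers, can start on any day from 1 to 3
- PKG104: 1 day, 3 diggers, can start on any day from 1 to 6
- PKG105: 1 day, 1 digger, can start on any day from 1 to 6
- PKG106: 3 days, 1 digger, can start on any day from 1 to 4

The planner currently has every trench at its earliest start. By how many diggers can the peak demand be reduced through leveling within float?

Early-start peak: d1:16  d2:12  d3:11  d4:5  d5:0  d6:0 ⇒ 16.
Leveled (PKG100@1, PKG101@1, PKG102@1, PKG103@3, PKG104@4, PKG105@1, PKG106@4): d1:9  d2:8  d3:10  d4:9  d5:4  d6:4 ⇒ 10.
Reduction 16 − 10 = 6.

6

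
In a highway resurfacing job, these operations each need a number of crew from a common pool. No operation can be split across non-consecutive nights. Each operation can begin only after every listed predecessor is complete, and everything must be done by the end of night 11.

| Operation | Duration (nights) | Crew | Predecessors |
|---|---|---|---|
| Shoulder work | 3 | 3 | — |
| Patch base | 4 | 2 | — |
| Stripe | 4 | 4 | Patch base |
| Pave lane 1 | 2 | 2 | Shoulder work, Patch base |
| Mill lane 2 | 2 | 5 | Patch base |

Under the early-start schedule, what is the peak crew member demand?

11

Early-start schedule: Shoulder work@1, Patch base@1, Stripe@5, Pave lane 1@5, Mill lane 2@5.
Load per night: night 1: 5, night 2: 5, night 3: 5, night 4: 2, night 5: 11, night 6: 11, night 7: 4, night 8: 4, night 9: 0, night 10: 0, night 11: 0.
Peak is 11.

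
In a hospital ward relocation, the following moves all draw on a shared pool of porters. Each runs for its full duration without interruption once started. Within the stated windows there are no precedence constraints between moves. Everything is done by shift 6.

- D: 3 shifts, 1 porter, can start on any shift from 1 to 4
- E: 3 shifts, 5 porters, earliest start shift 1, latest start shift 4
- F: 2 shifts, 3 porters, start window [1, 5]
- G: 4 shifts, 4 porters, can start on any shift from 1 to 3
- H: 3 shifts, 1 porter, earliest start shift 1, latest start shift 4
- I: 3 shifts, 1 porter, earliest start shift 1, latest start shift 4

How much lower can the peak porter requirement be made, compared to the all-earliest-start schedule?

Early-start peak: s1:15  s2:15  s3:12  s4:4  s5:0  s6:0 ⇒ 15.
Leveled (D@1, E@4, F@1, G@3, H@1, I@1): s1:6  s2:6  s3:7  s4:9  s5:9  s6:9 ⇒ 9.
Reduction 15 − 9 = 6.

6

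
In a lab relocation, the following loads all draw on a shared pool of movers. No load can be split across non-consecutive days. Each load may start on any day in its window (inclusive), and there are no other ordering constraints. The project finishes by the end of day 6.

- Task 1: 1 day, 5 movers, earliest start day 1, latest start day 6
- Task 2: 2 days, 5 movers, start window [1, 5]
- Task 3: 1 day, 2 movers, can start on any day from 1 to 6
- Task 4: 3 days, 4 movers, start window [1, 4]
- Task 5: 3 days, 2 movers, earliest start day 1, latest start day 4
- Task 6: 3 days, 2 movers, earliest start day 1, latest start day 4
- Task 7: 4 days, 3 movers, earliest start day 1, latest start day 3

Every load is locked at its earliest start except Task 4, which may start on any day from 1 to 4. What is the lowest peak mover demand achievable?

Task 4@1: d1:23  d2:16  d3:11  d4:3  d5:0  d6:0 → peak 23
Task 4@2: d1:19  d2:16  d3:11  d4:7  d5:0  d6:0 → peak 19
Task 4@3: d1:19  d2:12  d3:11  d4:7  d5:4  d6:0 → peak 19
Task 4@4: d1:19  d2:12  d3:7  d4:7  d5:4  d6:4 → peak 19
Best is Task 4@2, peak 19.

19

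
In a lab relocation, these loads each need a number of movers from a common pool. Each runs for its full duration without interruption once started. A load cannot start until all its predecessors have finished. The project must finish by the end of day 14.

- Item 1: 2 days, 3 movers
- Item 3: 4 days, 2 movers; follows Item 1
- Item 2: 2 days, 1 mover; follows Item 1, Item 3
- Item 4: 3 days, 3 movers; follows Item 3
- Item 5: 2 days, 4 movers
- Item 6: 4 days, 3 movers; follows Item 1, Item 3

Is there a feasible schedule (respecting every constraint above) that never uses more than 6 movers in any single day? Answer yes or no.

Schedule Item 1@1, Item 3@3, Item 2@7, Item 4@7, Item 5@3, Item 6@9: d1:3  d2:3  d3:6  d4:6  d5:2  d6:2  d7:4  d8:4  d9:6  d10:3  d11:3  d12:3  d13:0  d14:0 — peak 6 ≤ 6.

yes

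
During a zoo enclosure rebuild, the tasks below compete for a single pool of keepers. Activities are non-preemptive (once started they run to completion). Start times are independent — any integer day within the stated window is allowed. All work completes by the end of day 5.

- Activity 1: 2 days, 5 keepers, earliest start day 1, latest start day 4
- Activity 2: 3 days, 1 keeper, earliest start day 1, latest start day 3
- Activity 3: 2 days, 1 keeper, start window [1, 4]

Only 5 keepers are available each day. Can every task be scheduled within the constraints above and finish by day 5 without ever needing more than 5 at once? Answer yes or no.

yes

Schedule Activity 1@1, Activity 2@3, Activity 3@3: d1:5  d2:5  d3:2  d4:2  d5:1 — peak 5 ≤ 5.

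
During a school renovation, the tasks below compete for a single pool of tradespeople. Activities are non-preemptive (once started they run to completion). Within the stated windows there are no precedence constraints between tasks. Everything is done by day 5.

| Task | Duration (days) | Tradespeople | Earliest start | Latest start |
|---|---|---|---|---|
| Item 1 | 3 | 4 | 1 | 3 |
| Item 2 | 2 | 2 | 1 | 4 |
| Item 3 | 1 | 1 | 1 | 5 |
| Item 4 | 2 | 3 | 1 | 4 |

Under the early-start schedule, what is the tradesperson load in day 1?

10

At early start, day 1 has: Item 1, Item 2, Item 3, Item 4.
Demand: 4 + 2 + 1 + 3 = 10.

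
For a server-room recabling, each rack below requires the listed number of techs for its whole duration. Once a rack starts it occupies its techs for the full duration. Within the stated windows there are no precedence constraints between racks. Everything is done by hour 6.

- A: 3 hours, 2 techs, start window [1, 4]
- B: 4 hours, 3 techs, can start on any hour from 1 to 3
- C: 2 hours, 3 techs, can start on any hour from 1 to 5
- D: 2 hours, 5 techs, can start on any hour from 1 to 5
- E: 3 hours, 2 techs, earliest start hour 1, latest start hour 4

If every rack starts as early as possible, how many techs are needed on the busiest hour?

15

Early-start schedule: A@1, B@1, C@1, D@1, E@1.
Load per hour: hour 1: 15, hour 2: 15, hour 3: 7, hour 4: 3, hour 5: 0, hour 6: 0.
Peak is 15.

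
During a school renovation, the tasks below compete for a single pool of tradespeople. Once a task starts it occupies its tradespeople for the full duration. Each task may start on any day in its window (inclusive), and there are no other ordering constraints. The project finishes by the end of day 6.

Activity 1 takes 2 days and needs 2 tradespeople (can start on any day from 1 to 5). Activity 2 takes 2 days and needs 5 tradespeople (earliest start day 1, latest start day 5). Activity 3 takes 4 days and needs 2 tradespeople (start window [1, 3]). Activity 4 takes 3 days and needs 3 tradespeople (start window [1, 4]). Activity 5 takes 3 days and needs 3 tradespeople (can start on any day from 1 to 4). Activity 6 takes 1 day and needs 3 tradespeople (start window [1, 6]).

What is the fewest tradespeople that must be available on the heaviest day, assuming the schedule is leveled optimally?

Early-start (Activity 1@1, Activity 2@1, Activity 3@1, Activity 4@1, Activity 5@1, Activity 6@1) gives peak 18: d1:18  d2:15  d3:8  d4:2  d5:0  d6:0.
Shift Activity 3→3, Activity 4→3, Activity 5→3, Activity 6→6.
Schedule Activity 1@1, Activity 2@1, Activity 3@3, Activity 4@3, Activity 5@3, Activity 6@6: d1:7  d2:7  d3:8  d4:8  d5:8  d6:5 — peak 8.
Total tradesperson-days = 43 over 6 days ⇒ peak ≥ ⌈43/6⌉ = 8, so 8 is optimal.

8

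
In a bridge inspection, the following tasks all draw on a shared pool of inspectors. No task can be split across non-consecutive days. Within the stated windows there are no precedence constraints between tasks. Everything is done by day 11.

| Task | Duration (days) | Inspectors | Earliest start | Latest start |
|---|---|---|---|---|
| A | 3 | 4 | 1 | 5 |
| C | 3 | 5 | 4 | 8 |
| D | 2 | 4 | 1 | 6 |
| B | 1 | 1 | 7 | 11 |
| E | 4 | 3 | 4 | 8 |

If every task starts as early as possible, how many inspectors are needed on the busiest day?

Early-start schedule: A@1, C@4, D@1, B@7, E@4.
Load per day: day 1: 8, day 2: 8, day 3: 4, day 4: 8, day 5: 8, day 6: 8, day 7: 4, day 8: 0, day 9: 0, day 10: 0, day 11: 0.
Peak is 8.

8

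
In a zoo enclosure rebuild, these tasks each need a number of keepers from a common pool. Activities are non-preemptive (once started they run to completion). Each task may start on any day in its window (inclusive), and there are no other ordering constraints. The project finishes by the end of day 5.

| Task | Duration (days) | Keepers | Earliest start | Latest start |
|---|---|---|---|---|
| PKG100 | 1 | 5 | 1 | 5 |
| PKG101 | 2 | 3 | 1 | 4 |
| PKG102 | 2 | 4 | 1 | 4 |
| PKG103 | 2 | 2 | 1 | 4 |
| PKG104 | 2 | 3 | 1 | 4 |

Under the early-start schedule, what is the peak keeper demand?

Early-start schedule: PKG100@1, PKG101@1, PKG102@1, PKG103@1, PKG104@1.
Load per day: day 1: 17, day 2: 12, day 3: 0, day 4: 0, day 5: 0.
Peak is 17.

17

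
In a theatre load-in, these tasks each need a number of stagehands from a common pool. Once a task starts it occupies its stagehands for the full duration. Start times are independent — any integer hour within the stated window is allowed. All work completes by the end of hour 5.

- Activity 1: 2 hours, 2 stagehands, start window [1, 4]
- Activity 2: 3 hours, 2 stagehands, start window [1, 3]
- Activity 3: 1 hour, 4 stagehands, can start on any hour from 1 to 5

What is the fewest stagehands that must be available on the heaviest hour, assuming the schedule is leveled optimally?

Early-start (Activity 1@1, Activity 2@1, Activity 3@1) gives peak 8: h1:8  h2:4  h3:2  h4:0  h5:0.
Shift Activity 3→4.
Schedule Activity 1@1, Activity 2@1, Activity 3@4: h1:4  h2:4  h3:2  h4:4  h5:0 — peak 4.

4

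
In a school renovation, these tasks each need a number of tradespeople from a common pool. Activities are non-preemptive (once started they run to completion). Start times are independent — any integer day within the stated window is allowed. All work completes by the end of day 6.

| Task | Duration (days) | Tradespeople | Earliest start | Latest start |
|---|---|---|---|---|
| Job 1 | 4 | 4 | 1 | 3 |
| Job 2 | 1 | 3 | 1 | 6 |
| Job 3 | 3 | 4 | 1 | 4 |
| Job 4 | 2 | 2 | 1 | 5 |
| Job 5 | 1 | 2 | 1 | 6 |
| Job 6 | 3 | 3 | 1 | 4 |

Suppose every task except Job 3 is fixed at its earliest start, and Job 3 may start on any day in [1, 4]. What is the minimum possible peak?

14

Job 3@1: d1:18  d2:13  d3:11  d4:4  d5:0  d6:0 → peak 18
Job 3@2: d1:14  d2:13  d3:11  d4:8  d5:0  d6:0 → peak 14
Job 3@3: d1:14  d2:9  d3:11  d4:8  d5:4  d6:0 → peak 14
Job 3@4: d1:14  d2:9  d3:7  d4:8  d5:4  d6:4 → peak 14
Best is Job 3@2, peak 14.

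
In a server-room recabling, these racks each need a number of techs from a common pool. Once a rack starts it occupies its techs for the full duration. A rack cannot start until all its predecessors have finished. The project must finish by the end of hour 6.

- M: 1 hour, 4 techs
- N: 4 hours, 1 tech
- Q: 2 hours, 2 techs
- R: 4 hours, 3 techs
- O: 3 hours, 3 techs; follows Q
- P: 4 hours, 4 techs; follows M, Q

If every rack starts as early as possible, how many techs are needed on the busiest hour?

11

Early-start schedule: M@1, N@1, Q@1, R@1, O@3, P@3.
Load per hour: hour 1: 10, hour 2: 6, hour 3: 11, hour 4: 11, hour 5: 7, hour 6: 4.
Peak is 11.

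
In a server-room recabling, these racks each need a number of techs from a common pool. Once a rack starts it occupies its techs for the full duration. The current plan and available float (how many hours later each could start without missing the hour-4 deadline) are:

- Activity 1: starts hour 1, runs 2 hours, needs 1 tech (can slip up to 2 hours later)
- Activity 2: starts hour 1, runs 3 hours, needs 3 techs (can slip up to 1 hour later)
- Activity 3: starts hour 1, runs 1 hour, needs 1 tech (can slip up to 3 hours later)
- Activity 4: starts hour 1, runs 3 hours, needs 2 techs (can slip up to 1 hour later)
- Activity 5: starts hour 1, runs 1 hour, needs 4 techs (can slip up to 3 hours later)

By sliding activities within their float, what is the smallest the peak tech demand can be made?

Early-start (Activity 1@1, Activity 2@1, Activity 3@1, Activity 4@1, Activity 5@1) gives peak 11: h1:11  h2:6  h3:5  h4:0.
Shift Activity 4→2, Activity 5→4.
Schedule Activity 1@1, Activity 2@1, Activity 3@1, Activity 4@2, Activity 5@4: h1:5  h2:6  h3:5  h4:6 — peak 6.
Total tech-hours = 22 over 4 hours ⇒ peak ≥ ⌈22/4⌉ = 6, so 6 is optimal.

6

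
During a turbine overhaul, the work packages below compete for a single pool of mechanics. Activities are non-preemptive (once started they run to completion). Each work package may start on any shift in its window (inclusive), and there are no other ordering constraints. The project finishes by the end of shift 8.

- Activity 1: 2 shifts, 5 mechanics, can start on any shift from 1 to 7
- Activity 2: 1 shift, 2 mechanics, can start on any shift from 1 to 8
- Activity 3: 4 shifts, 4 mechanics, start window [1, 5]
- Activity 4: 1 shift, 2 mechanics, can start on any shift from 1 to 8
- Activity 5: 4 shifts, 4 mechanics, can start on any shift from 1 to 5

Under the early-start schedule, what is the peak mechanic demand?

17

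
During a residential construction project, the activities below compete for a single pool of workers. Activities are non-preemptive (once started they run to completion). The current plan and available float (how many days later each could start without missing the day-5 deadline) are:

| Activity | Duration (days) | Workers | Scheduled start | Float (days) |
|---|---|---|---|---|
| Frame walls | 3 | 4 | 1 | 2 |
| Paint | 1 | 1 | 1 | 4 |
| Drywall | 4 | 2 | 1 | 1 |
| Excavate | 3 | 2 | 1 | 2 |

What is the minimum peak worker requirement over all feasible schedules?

Early-start (Frame walls@1, Paint@1, Drywall@1, Excavate@1) gives peak 9: d1:9  d2:8  d3:8  d4:2  d5:0.
Shift Excavate→2.
Schedule Frame walls@1, Paint@1, Drywall@1, Excavate@2: d1:7  d2:8  d3:8  d4:4  d5:0 — peak 8.

8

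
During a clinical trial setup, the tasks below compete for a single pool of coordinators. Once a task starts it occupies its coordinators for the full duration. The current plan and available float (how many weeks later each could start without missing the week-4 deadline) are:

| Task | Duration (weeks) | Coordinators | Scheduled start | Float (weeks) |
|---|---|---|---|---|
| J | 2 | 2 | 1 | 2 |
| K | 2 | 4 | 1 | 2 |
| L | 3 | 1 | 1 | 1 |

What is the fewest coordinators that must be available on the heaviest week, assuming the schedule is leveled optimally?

Early-start (J@1, K@1, L@1) gives peak 7: w1:7  w2:7  w3:1  w4:0.
Shift K→3.
Schedule J@1, K@3, L@1: w1:3  w2:3  w3:5  w4:4 — peak 5.
No arrangement of the 18 feasible schedules does better.

5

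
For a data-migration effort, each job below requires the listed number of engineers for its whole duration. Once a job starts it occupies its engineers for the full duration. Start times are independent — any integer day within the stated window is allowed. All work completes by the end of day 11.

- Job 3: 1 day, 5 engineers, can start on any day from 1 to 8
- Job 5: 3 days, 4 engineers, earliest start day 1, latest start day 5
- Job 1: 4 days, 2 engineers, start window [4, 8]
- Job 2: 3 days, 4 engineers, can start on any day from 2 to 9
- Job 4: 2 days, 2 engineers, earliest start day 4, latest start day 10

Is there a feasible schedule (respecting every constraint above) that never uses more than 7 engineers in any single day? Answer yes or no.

Schedule Job 3@1, Job 5@2, Job 1@5, Job 2@9, Job 4@5: d1:5  d2:4  d3:4  d4:4  d5:4  d6:4  d7:2  d8:2  d9:4  d10:4  d11:4 — peak 5 ≤ 7.

yes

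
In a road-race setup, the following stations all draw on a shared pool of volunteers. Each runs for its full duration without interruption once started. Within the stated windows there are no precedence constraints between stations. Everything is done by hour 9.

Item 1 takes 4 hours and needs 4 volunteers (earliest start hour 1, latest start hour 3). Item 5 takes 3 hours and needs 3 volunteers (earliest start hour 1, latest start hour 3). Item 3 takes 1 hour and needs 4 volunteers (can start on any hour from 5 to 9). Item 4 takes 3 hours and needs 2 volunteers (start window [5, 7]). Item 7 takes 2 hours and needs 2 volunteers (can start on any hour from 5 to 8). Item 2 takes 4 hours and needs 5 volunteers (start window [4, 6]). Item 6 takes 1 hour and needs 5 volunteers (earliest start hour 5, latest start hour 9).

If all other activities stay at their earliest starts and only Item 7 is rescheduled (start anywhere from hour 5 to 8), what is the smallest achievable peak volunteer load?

16

Item 7@5: h1:7  h2:7  h3:7  h4:9  h5:18  h6:9  h7:7  h8:0  h9:0 → peak 18
Item 7@6: h1:7  h2:7  h3:7  h4:9  h5:16  h6:9  h7:9  h8:0  h9:0 → peak 16
Item 7@7: h1:7  h2:7  h3:7  h4:9  h5:16  h6:7  h7:9  h8:2  h9:0 → peak 16
Item 7@8: h1:7  h2:7  h3:7  h4:9  h5:16  h6:7  h7:7  h8:2  h9:2 → peak 16
Best is Item 7@6, peak 16.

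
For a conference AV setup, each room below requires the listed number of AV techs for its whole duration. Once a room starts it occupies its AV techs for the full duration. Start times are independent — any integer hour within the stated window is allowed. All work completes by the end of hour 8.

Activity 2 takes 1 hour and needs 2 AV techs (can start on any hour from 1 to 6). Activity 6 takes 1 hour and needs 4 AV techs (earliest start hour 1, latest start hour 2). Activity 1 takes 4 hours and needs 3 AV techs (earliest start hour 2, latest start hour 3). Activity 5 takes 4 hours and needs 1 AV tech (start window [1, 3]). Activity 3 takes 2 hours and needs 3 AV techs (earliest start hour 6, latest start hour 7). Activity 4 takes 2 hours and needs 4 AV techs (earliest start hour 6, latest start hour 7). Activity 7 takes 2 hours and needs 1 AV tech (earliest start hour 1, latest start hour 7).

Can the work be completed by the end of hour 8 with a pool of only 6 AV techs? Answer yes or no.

The minimum achievable peak is 7; 6 < 7, so no feasible schedule stays within the cap.

no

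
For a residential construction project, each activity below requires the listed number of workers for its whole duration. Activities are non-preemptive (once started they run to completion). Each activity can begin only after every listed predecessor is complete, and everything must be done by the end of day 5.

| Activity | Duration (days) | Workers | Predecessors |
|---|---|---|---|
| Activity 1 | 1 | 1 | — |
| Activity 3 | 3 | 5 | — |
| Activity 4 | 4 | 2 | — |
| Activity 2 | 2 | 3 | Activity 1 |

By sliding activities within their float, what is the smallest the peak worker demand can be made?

Early-start (Activity 1@1, Activity 3@1, Activity 4@1, Activity 2@2) gives peak 10: d1:8  d2:10  d3:10  d4:2  d5:0.
Shift Activity 4→2, Activity 2→4.
Schedule Activity 1@1, Activity 3@1, Activity 4@2, Activity 2@4: d1:6  d2:7  d3:7  d4:5  d5:5 — peak 7.

7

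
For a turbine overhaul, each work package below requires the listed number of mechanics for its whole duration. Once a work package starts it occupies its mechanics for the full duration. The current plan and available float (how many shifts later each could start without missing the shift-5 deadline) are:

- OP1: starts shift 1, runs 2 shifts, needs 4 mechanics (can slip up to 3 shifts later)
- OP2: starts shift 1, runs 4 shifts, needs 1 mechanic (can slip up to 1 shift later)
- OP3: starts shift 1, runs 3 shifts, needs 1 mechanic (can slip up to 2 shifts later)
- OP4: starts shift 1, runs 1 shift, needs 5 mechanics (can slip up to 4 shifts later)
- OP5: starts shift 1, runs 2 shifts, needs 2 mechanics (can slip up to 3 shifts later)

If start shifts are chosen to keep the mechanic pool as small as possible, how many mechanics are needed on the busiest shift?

6

Early-start (OP1@1, OP2@1, OP3@1, OP4@1, OP5@1) gives peak 13: s1:13  s2:8  s3:2  s4:1  s5:0.
Shift OP4→5, OP5→3.
Schedule OP1@1, OP2@1, OP3@1, OP4@5, OP5@3: s1:6  s2:6  s3:4  s4:3  s5:5 — peak 6.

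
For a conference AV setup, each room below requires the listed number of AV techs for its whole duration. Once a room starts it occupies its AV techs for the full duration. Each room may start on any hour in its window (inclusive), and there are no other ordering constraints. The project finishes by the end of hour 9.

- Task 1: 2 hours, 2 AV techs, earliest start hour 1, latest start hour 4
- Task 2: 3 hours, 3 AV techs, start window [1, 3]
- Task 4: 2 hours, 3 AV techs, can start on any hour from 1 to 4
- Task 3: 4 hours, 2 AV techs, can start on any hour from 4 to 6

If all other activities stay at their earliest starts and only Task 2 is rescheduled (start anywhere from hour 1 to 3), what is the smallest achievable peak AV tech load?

Task 2@1: h1:8  h2:8  h3:3  h4:2  h5:2  h6:2  h7:2  h8:0  h9:0 → peak 8
Task 2@2: h1:5  h2:8  h3:3  h4:5  h5:2  h6:2  h7:2  h8:0  h9:0 → peak 8
Task 2@3: h1:5  h2:5  h3:3  h4:5  h5:5  h6:2  h7:2  h8:0  h9:0 → peak 5
Best is Task 2@3, peak 5.

5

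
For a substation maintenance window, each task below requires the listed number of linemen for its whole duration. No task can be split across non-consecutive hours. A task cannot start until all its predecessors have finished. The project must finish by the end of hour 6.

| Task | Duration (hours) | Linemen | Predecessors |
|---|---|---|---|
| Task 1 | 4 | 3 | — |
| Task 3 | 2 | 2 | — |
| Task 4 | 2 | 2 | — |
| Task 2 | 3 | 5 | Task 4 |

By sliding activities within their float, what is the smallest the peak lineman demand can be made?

8

Schedule Task 1@1, Task 3@1, Task 4@1, Task 2@3: h1:7  h2:7  h3:8  h4:8  h5:5  h6:0 — peak 8.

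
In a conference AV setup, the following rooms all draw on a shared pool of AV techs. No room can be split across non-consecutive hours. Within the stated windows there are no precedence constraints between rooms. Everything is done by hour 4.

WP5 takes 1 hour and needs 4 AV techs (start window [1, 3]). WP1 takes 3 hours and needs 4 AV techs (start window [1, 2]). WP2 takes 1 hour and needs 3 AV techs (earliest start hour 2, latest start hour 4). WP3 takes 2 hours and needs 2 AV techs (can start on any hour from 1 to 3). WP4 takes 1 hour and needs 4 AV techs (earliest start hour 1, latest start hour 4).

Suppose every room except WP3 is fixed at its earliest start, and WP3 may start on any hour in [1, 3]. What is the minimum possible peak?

12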